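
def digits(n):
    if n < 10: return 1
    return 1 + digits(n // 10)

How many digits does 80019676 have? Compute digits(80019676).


digits(80019676) = 1 + digits(8001967)
digits(8001967) = 1 + digits(800196)
digits(800196) = 1 + digits(80019)
digits(80019) = 1 + digits(8001)
digits(8001) = 1 + digits(800)
digits(800) = 1 + digits(80)
digits(80) = 1 + digits(8)
digits(8) = 1  (base case: 8 < 10)
Unwinding: 1 + 1 + 1 + 1 + 1 + 1 + 1 + 1 = 8

8


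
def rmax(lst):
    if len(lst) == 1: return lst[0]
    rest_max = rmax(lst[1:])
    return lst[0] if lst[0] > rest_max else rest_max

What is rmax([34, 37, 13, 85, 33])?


rmax([34, 37, 13, 85, 33]): compare 34 with rmax([37, 13, 85, 33])
rmax([37, 13, 85, 33]): compare 37 with rmax([13, 85, 33])
rmax([13, 85, 33]): compare 13 with rmax([85, 33])
rmax([85, 33]): compare 85 with rmax([33])
rmax([33]) = 33  (base case)
Compare 85 with 33 -> 85
Compare 13 with 85 -> 85
Compare 37 with 85 -> 85
Compare 34 with 85 -> 85

85


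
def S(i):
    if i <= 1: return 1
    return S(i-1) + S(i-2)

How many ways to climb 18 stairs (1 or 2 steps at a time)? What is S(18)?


Building up from base cases:
S(0) = 1
S(1) = 1
S(2) = S(1) + S(0) = 1 + 1 = 2
S(3) = S(2) + S(1) = 2 + 1 = 3
S(4) = S(3) + S(2) = 3 + 2 = 5
S(5) = S(4) + S(3) = 5 + 3 = 8
S(6) = S(5) + S(4) = 8 + 5 = 13
S(7) = S(6) + S(5) = 13 + 8 = 21
S(8) = S(7) + S(6) = 21 + 13 = 34
S(9) = S(8) + S(7) = 34 + 21 = 55
S(10) = S(9) + S(8) = 55 + 34 = 89
S(11) = S(10) + S(9) = 89 + 55 = 144
S(12) = S(11) + S(10) = 144 + 89 = 233
S(13) = S(12) + S(11) = 233 + 144 = 377
S(14) = S(13) + S(12) = 377 + 233 = 610
S(15) = S(14) + S(13) = 610 + 377 = 987
S(16) = S(15) + S(14) = 987 + 610 = 1597
S(17) = S(16) + S(15) = 1597 + 987 = 2584
S(18) = S(17) + S(16) = 2584 + 1597 = 4181

4181


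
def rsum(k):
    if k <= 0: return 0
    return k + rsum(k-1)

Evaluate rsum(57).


rsum(57)
= 57 + 56 + 55 + 54 + 53 + 52 + 51 + 50 + 49 + 48 + 47 + 46 + 45 + 44 + 43 + 42 + 41 + 40 + 39 + 38 + 37 + 36 + 35 + 34 + 33 + 32 + 31 + 30 + 29 + 28 + 27 + 26 + 25 + 24 + 23 + 22 + 21 + 20 + 19 + 18 + 17 + 16 + 15 + 14 + 13 + 12 + 11 + 10 + 9 + 8 + 7 + 6 + 5 + 4 + 3 + 2 + 1 + rsum(0)
= 57 + 56 + 55 + 54 + 53 + 52 + 51 + 50 + 49 + 48 + 47 + 46 + 45 + 44 + 43 + 42 + 41 + 40 + 39 + 38 + 37 + 36 + 35 + 34 + 33 + 32 + 31 + 30 + 29 + 28 + 27 + 26 + 25 + 24 + 23 + 22 + 21 + 20 + 19 + 18 + 17 + 16 + 15 + 14 + 13 + 12 + 11 + 10 + 9 + 8 + 7 + 6 + 5 + 4 + 3 + 2 + 1 + 0
= 1653

1653


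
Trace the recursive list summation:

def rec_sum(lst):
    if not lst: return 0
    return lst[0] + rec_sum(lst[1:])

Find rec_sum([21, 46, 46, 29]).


rec_sum([21, 46, 46, 29]) = 21 + rec_sum([46, 46, 29])
rec_sum([46, 46, 29]) = 46 + rec_sum([46, 29])
rec_sum([46, 29]) = 46 + rec_sum([29])
rec_sum([29]) = 29 + rec_sum([])
rec_sum([]) = 0  (base case)
Total: 21 + 46 + 46 + 29 + 0 = 142

142


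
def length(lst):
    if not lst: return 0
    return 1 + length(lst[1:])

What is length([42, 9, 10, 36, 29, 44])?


length([42, 9, 10, 36, 29, 44]) = 1 + length([9, 10, 36, 29, 44])
length([9, 10, 36, 29, 44]) = 1 + length([10, 36, 29, 44])
length([10, 36, 29, 44]) = 1 + length([36, 29, 44])
length([36, 29, 44]) = 1 + length([29, 44])
length([29, 44]) = 1 + length([44])
length([44]) = 1 + length([])
length([]) = 0  (base case)
Unwinding: 1 + 1 + 1 + 1 + 1 + 1 + 0 = 6

6


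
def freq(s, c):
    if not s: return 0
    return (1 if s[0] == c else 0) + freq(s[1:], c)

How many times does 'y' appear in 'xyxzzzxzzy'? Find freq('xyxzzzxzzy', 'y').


s[0]='x' != 'y' -> 0
s[0]='y' == 'y' -> 1
s[0]='x' != 'y' -> 0
s[0]='z' != 'y' -> 0
s[0]='z' != 'y' -> 0
s[0]='z' != 'y' -> 0
s[0]='x' != 'y' -> 0
s[0]='z' != 'y' -> 0
s[0]='z' != 'y' -> 0
s[0]='y' == 'y' -> 1
Sum: 0 + 1 + 0 + 0 + 0 + 0 + 0 + 0 + 0 + 1 = 2

2


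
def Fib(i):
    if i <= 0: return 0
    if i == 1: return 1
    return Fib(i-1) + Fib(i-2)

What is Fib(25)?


Computing Fib(25) bottom-up:
Fib(0) = 0
Fib(1) = 1
Fib(2) = Fib(1) + Fib(0) = 1 + 0 = 1
Fib(3) = Fib(2) + Fib(1) = 1 + 1 = 2
Fib(4) = Fib(3) + Fib(2) = 2 + 1 = 3
Fib(5) = Fib(4) + Fib(3) = 3 + 2 = 5
Fib(6) = Fib(5) + Fib(4) = 5 + 3 = 8
Fib(7) = Fib(6) + Fib(5) = 8 + 5 = 13
Fib(8) = Fib(7) + Fib(6) = 13 + 8 = 21
Fib(9) = Fib(8) + Fib(7) = 21 + 13 = 34
Fib(10) = Fib(9) + Fib(8) = 34 + 21 = 55
Fib(11) = Fib(10) + Fib(9) = 55 + 34 = 89
Fib(12) = Fib(11) + Fib(10) = 89 + 55 = 144
Fib(13) = Fib(12) + Fib(11) = 144 + 89 = 233
Fib(14) = Fib(13) + Fib(12) = 233 + 144 = 377
Fib(15) = Fib(14) + Fib(13) = 377 + 233 = 610
Fib(16) = Fib(15) + Fib(14) = 610 + 377 = 987
Fib(17) = Fib(16) + Fib(15) = 987 + 610 = 1597
Fib(18) = Fib(17) + Fib(16) = 1597 + 987 = 2584
Fib(19) = Fib(18) + Fib(17) = 2584 + 1597 = 4181
Fib(20) = Fib(19) + Fib(18) = 4181 + 2584 = 6765
Fib(21) = Fib(20) + Fib(19) = 6765 + 4181 = 10946
Fib(22) = Fib(21) + Fib(20) = 10946 + 6765 = 17711
Fib(23) = Fib(22) + Fib(21) = 17711 + 10946 = 28657
Fib(24) = Fib(23) + Fib(22) = 28657 + 17711 = 46368
Fib(25) = Fib(24) + Fib(23) = 46368 + 28657 = 75025

75025


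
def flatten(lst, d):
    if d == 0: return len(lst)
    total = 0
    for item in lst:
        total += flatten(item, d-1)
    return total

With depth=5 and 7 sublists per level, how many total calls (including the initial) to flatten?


At depth 0 (root): 1 call
At depth 1: each of 1 parents calls flatten on 7 children = 7 calls
At depth 2: each of 7 parents calls flatten on 7 children = 49 calls
At depth 3: each of 49 parents calls flatten on 7 children = 343 calls
At depth 4: each of 343 parents calls flatten on 7 children = 2401 calls
At depth 5: each of 2401 parents calls flatten on 7 children = 16807 calls
Total: 1 + 7 + 49 + 343 + 2401 + 16807 = 19608

19608


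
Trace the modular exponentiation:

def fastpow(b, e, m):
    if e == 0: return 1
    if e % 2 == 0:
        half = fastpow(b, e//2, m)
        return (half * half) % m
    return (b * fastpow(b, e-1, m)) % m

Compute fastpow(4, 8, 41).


fastpow(4, 8, 41): e is even, compute fastpow(4, 4, 41)
  fastpow(4, 4, 41): e is even, compute fastpow(4, 2, 41)
    fastpow(4, 2, 41): e is even, compute fastpow(4, 1, 41)
      fastpow(4, 1, 41): e is odd, compute fastpow(4, 0, 41)
        fastpow(4, 0, 41) = 1
      (4 * 1) % 41 = 4
    half=4, (4*4) % 41 = 16
  half=16, (16*16) % 41 = 10
half=10, (10*10) % 41 = 18

18


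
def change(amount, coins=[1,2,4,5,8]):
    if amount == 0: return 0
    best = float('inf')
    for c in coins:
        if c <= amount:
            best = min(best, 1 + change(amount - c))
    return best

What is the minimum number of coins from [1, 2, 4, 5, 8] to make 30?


Building up with DP:
change(0) = 0
change(1) = min(1+change(0)=1+0=1) = 1
change(2) = min(1+change(1)=1+1=2, 1+change(0)=1+0=1) = 1
change(3) = min(1+change(2)=1+1=2, 1+change(1)=1+1=2) = 2
change(4) = min(1+change(3)=1+2=3, 1+change(2)=1+1=2, 1+change(0)=1+0=1) = 1
change(5) = min(1+change(4)=1+1=2, 1+change(3)=1+2=3, 1+change(1)=1+1=2, 1+change(0)=1+0=1) = 1
change(6) = min(1+change(5)=1+1=2, 1+change(4)=1+1=2, 1+change(2)=1+1=2, 1+change(1)=1+1=2) = 2
change(7) = min(1+change(6)=1+2=3, 1+change(5)=1+1=2, 1+change(3)=1+2=3, 1+change(2)=1+1=2) = 2
change(8) = min(1+change(7)=1+2=3, 1+change(6)=1+2=3, 1+change(4)=1+1=2, 1+change(3)=1+2=3, 1+change(0)=1+0=1) = 1
change(9) = min(1+change(8)=1+1=2, 1+change(7)=1+2=3, 1+change(5)=1+1=2, 1+change(4)=1+1=2, 1+change(1)=1+1=2) = 2
change(10) = min(1+change(9)=1+2=3, 1+change(8)=1+1=2, 1+change(6)=1+2=3, 1+change(5)=1+1=2, 1+change(2)=1+1=2) = 2
change(11) = min(1+change(10)=1+2=3, 1+change(9)=1+2=3, 1+change(7)=1+2=3, 1+change(6)=1+2=3, 1+change(3)=1+2=3) = 3
change(12) = min(1+change(11)=1+3=4, 1+change(10)=1+2=3, 1+change(8)=1+1=2, 1+change(7)=1+2=3, 1+change(4)=1+1=2) = 2
change(13) = min(1+change(12)=1+2=3, 1+change(11)=1+3=4, 1+change(9)=1+2=3, 1+change(8)=1+1=2, 1+change(5)=1+1=2) = 2
change(14) = min(1+change(13)=1+2=3, 1+change(12)=1+2=3, 1+change(10)=1+2=3, 1+change(9)=1+2=3, 1+change(6)=1+2=3) = 3
change(15) = min(1+change(14)=1+3=4, 1+change(13)=1+2=3, 1+change(11)=1+3=4, 1+change(10)=1+2=3, 1+change(7)=1+2=3) = 3
change(16) = min(1+change(15)=1+3=4, 1+change(14)=1+3=4, 1+change(12)=1+2=3, 1+change(11)=1+3=4, 1+change(8)=1+1=2) = 2
change(17) = min(1+change(16)=1+2=3, 1+change(15)=1+3=4, 1+change(13)=1+2=3, 1+change(12)=1+2=3, 1+change(9)=1+2=3) = 3
change(18) = min(1+change(17)=1+3=4, 1+change(16)=1+2=3, 1+change(14)=1+3=4, 1+change(13)=1+2=3, 1+change(10)=1+2=3) = 3
change(19) = min(1+change(18)=1+3=4, 1+change(17)=1+3=4, 1+change(15)=1+3=4, 1+change(14)=1+3=4, 1+change(11)=1+3=4) = 4
change(20) = min(1+change(19)=1+4=5, 1+change(18)=1+3=4, 1+change(16)=1+2=3, 1+change(15)=1+3=4, 1+change(12)=1+2=3) = 3
change(21) = min(1+change(20)=1+3=4, 1+change(19)=1+4=5, 1+change(17)=1+3=4, 1+change(16)=1+2=3, 1+change(13)=1+2=3) = 3
change(22) = min(1+change(21)=1+3=4, 1+change(20)=1+3=4, 1+change(18)=1+3=4, 1+change(17)=1+3=4, 1+change(14)=1+3=4) = 4
change(23) = min(1+change(22)=1+4=5, 1+change(21)=1+3=4, 1+change(19)=1+4=5, 1+change(18)=1+3=4, 1+change(15)=1+3=4) = 4
change(24) = min(1+change(23)=1+4=5, 1+change(22)=1+4=5, 1+change(20)=1+3=4, 1+change(19)=1+4=5, 1+change(16)=1+2=3) = 3
change(25) = min(1+change(24)=1+3=4, 1+change(23)=1+4=5, 1+change(21)=1+3=4, 1+change(20)=1+3=4, 1+change(17)=1+3=4) = 4
change(26) = min(1+change(25)=1+4=5, 1+change(24)=1+3=4, 1+change(22)=1+4=5, 1+change(21)=1+3=4, 1+change(18)=1+3=4) = 4
change(27) = min(1+change(26)=1+4=5, 1+change(25)=1+4=5, 1+change(23)=1+4=5, 1+change(22)=1+4=5, 1+change(19)=1+4=5) = 5
change(28) = min(1+change(27)=1+5=6, 1+change(26)=1+4=5, 1+change(24)=1+3=4, 1+change(23)=1+4=5, 1+change(20)=1+3=4) = 4
change(29) = min(1+change(28)=1+4=5, 1+change(27)=1+5=6, 1+change(25)=1+4=5, 1+change(24)=1+3=4, 1+change(21)=1+3=4) = 4
change(30) = min(1+change(29)=1+4=5, 1+change(28)=1+4=5, 1+change(26)=1+4=5, 1+change(25)=1+4=5, 1+change(22)=1+4=5) = 5

5


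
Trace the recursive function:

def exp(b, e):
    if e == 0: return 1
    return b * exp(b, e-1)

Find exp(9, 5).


exp(9, 5)
= 9 * exp(9, 4)
= 9 * 9 * exp(9, 3)
= 9 * 9 * 9 * exp(9, 2)
= 9 * 9 * 9 * 9 * exp(9, 1)
= 9 * 9 * 9 * 9 * 9 * exp(9, 0)
= 9 * 9 * 9 * 9 * 9 * 1
= 59049

59049


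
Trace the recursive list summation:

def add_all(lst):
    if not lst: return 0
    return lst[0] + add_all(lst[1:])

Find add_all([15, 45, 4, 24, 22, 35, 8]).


add_all([15, 45, 4, 24, 22, 35, 8]) = 15 + add_all([45, 4, 24, 22, 35, 8])
add_all([45, 4, 24, 22, 35, 8]) = 45 + add_all([4, 24, 22, 35, 8])
add_all([4, 24, 22, 35, 8]) = 4 + add_all([24, 22, 35, 8])
add_all([24, 22, 35, 8]) = 24 + add_all([22, 35, 8])
add_all([22, 35, 8]) = 22 + add_all([35, 8])
add_all([35, 8]) = 35 + add_all([8])
add_all([8]) = 8 + add_all([])
add_all([]) = 0  (base case)
Total: 15 + 45 + 4 + 24 + 22 + 35 + 8 + 0 = 153

153


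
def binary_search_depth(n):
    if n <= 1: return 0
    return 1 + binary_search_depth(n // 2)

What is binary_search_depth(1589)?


1589 / 2 = 794
794 / 2 = 397
397 / 2 = 198
198 / 2 = 99
99 / 2 = 49
49 / 2 = 24
24 / 2 = 12
12 / 2 = 6
6 / 2 = 3
3 / 2 = 1
Reached 1 after 10 halvings

10


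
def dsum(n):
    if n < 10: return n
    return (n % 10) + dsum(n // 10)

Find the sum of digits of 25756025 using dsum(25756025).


dsum(25756025) = 5 + dsum(2575602)
dsum(2575602) = 2 + dsum(257560)
dsum(257560) = 0 + dsum(25756)
dsum(25756) = 6 + dsum(2575)
dsum(2575) = 5 + dsum(257)
dsum(257) = 7 + dsum(25)
dsum(25) = 5 + dsum(2)
dsum(2) = 2  (base case)
Total: 5 + 2 + 0 + 6 + 5 + 7 + 5 + 2 = 32

32


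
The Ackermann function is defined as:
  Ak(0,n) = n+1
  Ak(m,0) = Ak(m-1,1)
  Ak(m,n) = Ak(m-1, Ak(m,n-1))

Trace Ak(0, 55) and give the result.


Ak(0, 55) = 56
Result: Ak(0, 55) = 56

56


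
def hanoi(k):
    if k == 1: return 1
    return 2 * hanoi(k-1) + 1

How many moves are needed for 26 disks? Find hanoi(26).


hanoi(26) = 2 * hanoi(25) + 1
hanoi(25) = 2 * hanoi(24) + 1
hanoi(24) = 2 * hanoi(23) + 1
hanoi(23) = 2 * hanoi(22) + 1
hanoi(22) = 2 * hanoi(21) + 1
hanoi(21) = 2 * hanoi(20) + 1
hanoi(20) = 2 * hanoi(19) + 1
hanoi(19) = 2 * hanoi(18) + 1
hanoi(18) = 2 * hanoi(17) + 1
hanoi(17) = 2 * hanoi(16) + 1
hanoi(16) = 2 * hanoi(15) + 1
hanoi(15) = 2 * hanoi(14) + 1
hanoi(14) = 2 * hanoi(13) + 1
hanoi(13) = 2 * hanoi(12) + 1
hanoi(12) = 2 * hanoi(11) + 1
hanoi(11) = 2 * hanoi(10) + 1
hanoi(10) = 2 * hanoi(9) + 1
hanoi(9) = 2 * hanoi(8) + 1
hanoi(8) = 2 * hanoi(7) + 1
hanoi(7) = 2 * hanoi(6) + 1
hanoi(6) = 2 * hanoi(5) + 1
hanoi(5) = 2 * hanoi(4) + 1
hanoi(4) = 2 * hanoi(3) + 1
hanoi(3) = 2 * hanoi(2) + 1
hanoi(2) = 2 * hanoi(1) + 1
hanoi(1) = 1  (base case)
hanoi(2) = 2 * 1 + 1 = 3
hanoi(3) = 2 * 3 + 1 = 7
hanoi(4) = 2 * 7 + 1 = 15
hanoi(5) = 2 * 15 + 1 = 31
hanoi(6) = 2 * 31 + 1 = 63
hanoi(7) = 2 * 63 + 1 = 127
hanoi(8) = 2 * 127 + 1 = 255
hanoi(9) = 2 * 255 + 1 = 511
hanoi(10) = 2 * 511 + 1 = 1023
hanoi(11) = 2 * 1023 + 1 = 2047
hanoi(12) = 2 * 2047 + 1 = 4095
hanoi(13) = 2 * 4095 + 1 = 8191
hanoi(14) = 2 * 8191 + 1 = 16383
hanoi(15) = 2 * 16383 + 1 = 32767
hanoi(16) = 2 * 32767 + 1 = 65535
hanoi(17) = 2 * 65535 + 1 = 131071
hanoi(18) = 2 * 131071 + 1 = 262143
hanoi(19) = 2 * 262143 + 1 = 524287
hanoi(20) = 2 * 524287 + 1 = 1048575
hanoi(21) = 2 * 1048575 + 1 = 2097151
hanoi(22) = 2 * 2097151 + 1 = 4194303
hanoi(23) = 2 * 4194303 + 1 = 8388607
hanoi(24) = 2 * 8388607 + 1 = 16777215
hanoi(25) = 2 * 16777215 + 1 = 33554431
hanoi(26) = 2 * 33554431 + 1 = 67108863

67108863


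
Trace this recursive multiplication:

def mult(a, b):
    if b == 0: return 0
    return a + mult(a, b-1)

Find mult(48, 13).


mult(48, 13) = 48 + mult(48, 12)
mult(48, 12) = 48 + mult(48, 11)
mult(48, 11) = 48 + mult(48, 10)
mult(48, 10) = 48 + mult(48, 9)
mult(48, 9) = 48 + mult(48, 8)
mult(48, 8) = 48 + mult(48, 7)
mult(48, 7) = 48 + mult(48, 6)
mult(48, 6) = 48 + mult(48, 5)
mult(48, 5) = 48 + mult(48, 4)
mult(48, 4) = 48 + mult(48, 3)
mult(48, 3) = 48 + mult(48, 2)
mult(48, 2) = 48 + mult(48, 1)
mult(48, 1) = 48 + mult(48, 0)
mult(48, 0) = 0  (base case)
Total: 48 + 48 + 48 + 48 + 48 + 48 + 48 + 48 + 48 + 48 + 48 + 48 + 48 + 0 = 624

624


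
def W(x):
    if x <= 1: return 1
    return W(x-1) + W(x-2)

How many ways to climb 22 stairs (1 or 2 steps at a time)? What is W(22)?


Building up from base cases:
W(0) = 1
W(1) = 1
W(2) = W(1) + W(0) = 1 + 1 = 2
W(3) = W(2) + W(1) = 2 + 1 = 3
W(4) = W(3) + W(2) = 3 + 2 = 5
W(5) = W(4) + W(3) = 5 + 3 = 8
W(6) = W(5) + W(4) = 8 + 5 = 13
W(7) = W(6) + W(5) = 13 + 8 = 21
W(8) = W(7) + W(6) = 21 + 13 = 34
W(9) = W(8) + W(7) = 34 + 21 = 55
W(10) = W(9) + W(8) = 55 + 34 = 89
W(11) = W(10) + W(9) = 89 + 55 = 144
W(12) = W(11) + W(10) = 144 + 89 = 233
W(13) = W(12) + W(11) = 233 + 144 = 377
W(14) = W(13) + W(12) = 377 + 233 = 610
W(15) = W(14) + W(13) = 610 + 377 = 987
W(16) = W(15) + W(14) = 987 + 610 = 1597
W(17) = W(16) + W(15) = 1597 + 987 = 2584
W(18) = W(17) + W(16) = 2584 + 1597 = 4181
W(19) = W(18) + W(17) = 4181 + 2584 = 6765
W(20) = W(19) + W(18) = 6765 + 4181 = 10946
W(21) = W(20) + W(19) = 10946 + 6765 = 17711
W(22) = W(21) + W(20) = 17711 + 10946 = 28657

28657


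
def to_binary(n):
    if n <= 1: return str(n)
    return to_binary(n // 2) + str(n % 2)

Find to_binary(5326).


to_binary(5326) = to_binary(2663) + '0'
to_binary(2663) = to_binary(1331) + '1'
to_binary(1331) = to_binary(665) + '1'
to_binary(665) = to_binary(332) + '1'
to_binary(332) = to_binary(166) + '0'
to_binary(166) = to_binary(83) + '0'
to_binary(83) = to_binary(41) + '1'
to_binary(41) = to_binary(20) + '1'
to_binary(20) = to_binary(10) + '0'
to_binary(10) = to_binary(5) + '0'
to_binary(5) = to_binary(2) + '1'
to_binary(2) = to_binary(1) + '0'
to_binary(1) = '1'  (base case)
Concatenating: '1' + '0' + '1' + '0' + '0' + '1' + '1' + '0' + '0' + '1' + '1' + '1' + '0' = '1010011001110'

1010011001110


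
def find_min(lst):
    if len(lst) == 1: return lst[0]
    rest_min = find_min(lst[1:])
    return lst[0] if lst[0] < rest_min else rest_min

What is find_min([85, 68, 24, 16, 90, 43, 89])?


find_min([85, 68, 24, 16, 90, 43, 89]): compare 85 with find_min([68, 24, 16, 90, 43, 89])
find_min([68, 24, 16, 90, 43, 89]): compare 68 with find_min([24, 16, 90, 43, 89])
find_min([24, 16, 90, 43, 89]): compare 24 with find_min([16, 90, 43, 89])
find_min([16, 90, 43, 89]): compare 16 with find_min([90, 43, 89])
find_min([90, 43, 89]): compare 90 with find_min([43, 89])
find_min([43, 89]): compare 43 with find_min([89])
find_min([89]) = 89  (base case)
Compare 43 with 89 -> 43
Compare 90 with 43 -> 43
Compare 16 with 43 -> 16
Compare 24 with 16 -> 16
Compare 68 with 16 -> 16
Compare 85 with 16 -> 16

16


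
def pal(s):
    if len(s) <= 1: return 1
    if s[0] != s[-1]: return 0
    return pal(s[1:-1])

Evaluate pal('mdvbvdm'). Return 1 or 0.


pal('mdvbvdm'): s[0]='m' == s[-1]='m' -> check pal('dvbvd')
pal('dvbvd'): s[0]='d' == s[-1]='d' -> check pal('vbv')
pal('vbv'): s[0]='v' == s[-1]='v' -> check pal('b')
pal('b'): len <= 1 -> return 1  (base case)
Result: 1 (palindrome)

1


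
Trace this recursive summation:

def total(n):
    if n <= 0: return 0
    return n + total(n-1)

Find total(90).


total(90)
= 90 + 89 + 88 + 87 + 86 + 85 + 84 + 83 + 82 + 81 + 80 + 79 + 78 + 77 + 76 + 75 + 74 + 73 + 72 + 71 + 70 + 69 + 68 + 67 + 66 + 65 + 64 + 63 + 62 + 61 + 60 + 59 + 58 + 57 + 56 + 55 + 54 + 53 + 52 + 51 + 50 + 49 + 48 + 47 + 46 + 45 + 44 + 43 + 42 + 41 + 40 + 39 + 38 + 37 + 36 + 35 + 34 + 33 + 32 + 31 + 30 + 29 + 28 + 27 + 26 + 25 + 24 + 23 + 22 + 21 + 20 + 19 + 18 + 17 + 16 + 15 + 14 + 13 + 12 + 11 + 10 + 9 + 8 + 7 + 6 + 5 + 4 + 3 + 2 + 1 + total(0)
= 90 + 89 + 88 + 87 + 86 + 85 + 84 + 83 + 82 + 81 + 80 + 79 + 78 + 77 + 76 + 75 + 74 + 73 + 72 + 71 + 70 + 69 + 68 + 67 + 66 + 65 + 64 + 63 + 62 + 61 + 60 + 59 + 58 + 57 + 56 + 55 + 54 + 53 + 52 + 51 + 50 + 49 + 48 + 47 + 46 + 45 + 44 + 43 + 42 + 41 + 40 + 39 + 38 + 37 + 36 + 35 + 34 + 33 + 32 + 31 + 30 + 29 + 28 + 27 + 26 + 25 + 24 + 23 + 22 + 21 + 20 + 19 + 18 + 17 + 16 + 15 + 14 + 13 + 12 + 11 + 10 + 9 + 8 + 7 + 6 + 5 + 4 + 3 + 2 + 1 + 0
= 4095

4095


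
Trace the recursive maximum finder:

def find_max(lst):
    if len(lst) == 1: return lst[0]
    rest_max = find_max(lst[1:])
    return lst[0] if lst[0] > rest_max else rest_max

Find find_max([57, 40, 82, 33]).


find_max([57, 40, 82, 33]): compare 57 with find_max([40, 82, 33])
find_max([40, 82, 33]): compare 40 with find_max([82, 33])
find_max([82, 33]): compare 82 with find_max([33])
find_max([33]) = 33  (base case)
Compare 82 with 33 -> 82
Compare 40 with 82 -> 82
Compare 57 with 82 -> 82

82


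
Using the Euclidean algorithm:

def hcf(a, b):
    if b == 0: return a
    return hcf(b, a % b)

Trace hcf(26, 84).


hcf(26, 84) = hcf(84, 26)
hcf(84, 26) = hcf(26, 6)
hcf(26, 6) = hcf(6, 2)
hcf(6, 2) = hcf(2, 0)
hcf(2, 0) = 2  (base case)

2


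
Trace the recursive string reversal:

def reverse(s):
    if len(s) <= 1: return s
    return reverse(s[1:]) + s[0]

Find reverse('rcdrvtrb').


reverse('rcdrvtrb') = reverse('cdrvtrb') + 'r'
reverse('cdrvtrb') = reverse('drvtrb') + 'c'
reverse('drvtrb') = reverse('rvtrb') + 'd'
reverse('rvtrb') = reverse('vtrb') + 'r'
reverse('vtrb') = reverse('trb') + 'v'
reverse('trb') = reverse('rb') + 't'
reverse('rb') = reverse('b') + 'r'
reverse('b') = 'b'  (base case)
Concatenating: 'b' + 'r' + 't' + 'v' + 'r' + 'd' + 'c' + 'r' = 'brtvrdcr'

brtvrdcr


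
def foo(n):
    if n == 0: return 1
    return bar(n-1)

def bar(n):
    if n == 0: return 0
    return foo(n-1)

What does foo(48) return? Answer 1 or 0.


foo(48) = bar(47)
bar(47) = foo(46)
foo(46) = bar(45)
bar(45) = foo(44)
foo(44) = bar(43)
bar(43) = foo(42)
foo(42) = bar(41)
bar(41) = foo(40)
foo(40) = bar(39)
bar(39) = foo(38)
foo(38) = bar(37)
bar(37) = foo(36)
foo(36) = bar(35)
bar(35) = foo(34)
foo(34) = bar(33)
bar(33) = foo(32)
foo(32) = bar(31)
bar(31) = foo(30)
foo(30) = bar(29)
bar(29) = foo(28)
foo(28) = bar(27)
bar(27) = foo(26)
foo(26) = bar(25)
bar(25) = foo(24)
foo(24) = bar(23)
bar(23) = foo(22)
foo(22) = bar(21)
bar(21) = foo(20)
foo(20) = bar(19)
bar(19) = foo(18)
foo(18) = bar(17)
bar(17) = foo(16)
foo(16) = bar(15)
bar(15) = foo(14)
foo(14) = bar(13)
bar(13) = foo(12)
foo(12) = bar(11)
bar(11) = foo(10)
foo(10) = bar(9)
bar(9) = foo(8)
foo(8) = bar(7)
bar(7) = foo(6)
foo(6) = bar(5)
bar(5) = foo(4)
foo(4) = bar(3)
bar(3) = foo(2)
foo(2) = bar(1)
bar(1) = foo(0)
foo(0) = 1  (base case)
Result: 1

1


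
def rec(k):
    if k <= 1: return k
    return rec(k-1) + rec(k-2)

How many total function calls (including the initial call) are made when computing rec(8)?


Let C(n) = total calls for rec(n)
C(0) = 1, C(1) = 1
C(2) = 1 + C(1) + C(0) = 1 + 1 + 1 = 3
C(3) = 1 + C(2) + C(1) = 1 + 3 + 1 = 5
C(4) = 1 + C(3) + C(2) = 1 + 5 + 3 = 9
C(5) = 1 + C(4) + C(3) = 1 + 9 + 5 = 15
C(6) = 1 + C(5) + C(4) = 1 + 15 + 9 = 25
C(7) = 1 + C(6) + C(5) = 1 + 25 + 15 = 41
C(8) = 1 + C(7) + C(6) = 1 + 41 + 25 = 67

67


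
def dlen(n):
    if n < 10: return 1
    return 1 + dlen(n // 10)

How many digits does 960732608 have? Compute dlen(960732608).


dlen(960732608) = 1 + dlen(96073260)
dlen(96073260) = 1 + dlen(9607326)
dlen(9607326) = 1 + dlen(960732)
dlen(960732) = 1 + dlen(96073)
dlen(96073) = 1 + dlen(9607)
dlen(9607) = 1 + dlen(960)
dlen(960) = 1 + dlen(96)
dlen(96) = 1 + dlen(9)
dlen(9) = 1  (base case: 9 < 10)
Unwinding: 1 + 1 + 1 + 1 + 1 + 1 + 1 + 1 + 1 = 9

9


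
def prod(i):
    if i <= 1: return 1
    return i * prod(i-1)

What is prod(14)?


prod(14)
= 14 * prod(13)
= 14 * 13 * prod(12)
= 14 * 13 * 12 * prod(11)
= 14 * 13 * 12 * 11 * prod(10)
= 14 * 13 * 12 * 11 * 10 * prod(9)
= 14 * 13 * 12 * 11 * 10 * 9 * prod(8)
= 14 * 13 * 12 * 11 * 10 * 9 * 8 * prod(7)
= 14 * 13 * 12 * 11 * 10 * 9 * 8 * 7 * prod(6)
= 14 * 13 * 12 * 11 * 10 * 9 * 8 * 7 * 6 * prod(5)
= 14 * 13 * 12 * 11 * 10 * 9 * 8 * 7 * 6 * 5 * prod(4)
= 14 * 13 * 12 * 11 * 10 * 9 * 8 * 7 * 6 * 5 * 4 * prod(3)
= 14 * 13 * 12 * 11 * 10 * 9 * 8 * 7 * 6 * 5 * 4 * 3 * prod(2)
= 14 * 13 * 12 * 11 * 10 * 9 * 8 * 7 * 6 * 5 * 4 * 3 * 2 * prod(1)
= 14 * 13 * 12 * 11 * 10 * 9 * 8 * 7 * 6 * 5 * 4 * 3 * 2 * 1
= 87178291200

87178291200


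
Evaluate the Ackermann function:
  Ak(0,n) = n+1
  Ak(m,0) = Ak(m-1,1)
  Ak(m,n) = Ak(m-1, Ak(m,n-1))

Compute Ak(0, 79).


Ak(0, 79) = 80
Result: Ak(0, 79) = 80

80


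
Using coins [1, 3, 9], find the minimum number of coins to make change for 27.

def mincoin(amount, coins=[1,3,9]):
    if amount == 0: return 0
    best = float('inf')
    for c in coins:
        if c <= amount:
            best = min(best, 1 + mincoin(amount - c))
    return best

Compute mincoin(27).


Building up with DP:
mincoin(0) = 0
mincoin(1) = min(1+mincoin(0)=1+0=1) = 1
mincoin(2) = min(1+mincoin(1)=1+1=2) = 2
mincoin(3) = min(1+mincoin(2)=1+2=3, 1+mincoin(0)=1+0=1) = 1
mincoin(4) = min(1+mincoin(3)=1+1=2, 1+mincoin(1)=1+1=2) = 2
mincoin(5) = min(1+mincoin(4)=1+2=3, 1+mincoin(2)=1+2=3) = 3
mincoin(6) = min(1+mincoin(5)=1+3=4, 1+mincoin(3)=1+1=2) = 2
mincoin(7) = min(1+mincoin(6)=1+2=3, 1+mincoin(4)=1+2=3) = 3
mincoin(8) = min(1+mincoin(7)=1+3=4, 1+mincoin(5)=1+3=4) = 4
mincoin(9) = min(1+mincoin(8)=1+4=5, 1+mincoin(6)=1+2=3, 1+mincoin(0)=1+0=1) = 1
mincoin(10) = min(1+mincoin(9)=1+1=2, 1+mincoin(7)=1+3=4, 1+mincoin(1)=1+1=2) = 2
mincoin(11) = min(1+mincoin(10)=1+2=3, 1+mincoin(8)=1+4=5, 1+mincoin(2)=1+2=3) = 3
mincoin(12) = min(1+mincoin(11)=1+3=4, 1+mincoin(9)=1+1=2, 1+mincoin(3)=1+1=2) = 2
mincoin(13) = min(1+mincoin(12)=1+2=3, 1+mincoin(10)=1+2=3, 1+mincoin(4)=1+2=3) = 3
mincoin(14) = min(1+mincoin(13)=1+3=4, 1+mincoin(11)=1+3=4, 1+mincoin(5)=1+3=4) = 4
mincoin(15) = min(1+mincoin(14)=1+4=5, 1+mincoin(12)=1+2=3, 1+mincoin(6)=1+2=3) = 3
mincoin(16) = min(1+mincoin(15)=1+3=4, 1+mincoin(13)=1+3=4, 1+mincoin(7)=1+3=4) = 4
mincoin(17) = min(1+mincoin(16)=1+4=5, 1+mincoin(14)=1+4=5, 1+mincoin(8)=1+4=5) = 5
mincoin(18) = min(1+mincoin(17)=1+5=6, 1+mincoin(15)=1+3=4, 1+mincoin(9)=1+1=2) = 2
mincoin(19) = min(1+mincoin(18)=1+2=3, 1+mincoin(16)=1+4=5, 1+mincoin(10)=1+2=3) = 3
mincoin(20) = min(1+mincoin(19)=1+3=4, 1+mincoin(17)=1+5=6, 1+mincoin(11)=1+3=4) = 4
mincoin(21) = min(1+mincoin(20)=1+4=5, 1+mincoin(18)=1+2=3, 1+mincoin(12)=1+2=3) = 3
mincoin(22) = min(1+mincoin(21)=1+3=4, 1+mincoin(19)=1+3=4, 1+mincoin(13)=1+3=4) = 4
mincoin(23) = min(1+mincoin(22)=1+4=5, 1+mincoin(20)=1+4=5, 1+mincoin(14)=1+4=5) = 5
mincoin(24) = min(1+mincoin(23)=1+5=6, 1+mincoin(21)=1+3=4, 1+mincoin(15)=1+3=4) = 4
mincoin(25) = min(1+mincoin(24)=1+4=5, 1+mincoin(22)=1+4=5, 1+mincoin(16)=1+4=5) = 5
mincoin(26) = min(1+mincoin(25)=1+5=6, 1+mincoin(23)=1+5=6, 1+mincoin(17)=1+5=6) = 6
mincoin(27) = min(1+mincoin(26)=1+6=7, 1+mincoin(24)=1+4=5, 1+mincoin(18)=1+2=3) = 3

3


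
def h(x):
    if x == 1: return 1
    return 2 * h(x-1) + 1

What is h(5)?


h(5) = 2 * h(4) + 1
h(4) = 2 * h(3) + 1
h(3) = 2 * h(2) + 1
h(2) = 2 * h(1) + 1
h(1) = 1  (base case)
h(2) = 2 * 1 + 1 = 3
h(3) = 2 * 3 + 1 = 7
h(4) = 2 * 7 + 1 = 15
h(5) = 2 * 15 + 1 = 31

31


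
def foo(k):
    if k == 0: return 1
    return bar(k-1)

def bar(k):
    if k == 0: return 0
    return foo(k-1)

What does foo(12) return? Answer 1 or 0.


foo(12) = bar(11)
bar(11) = foo(10)
foo(10) = bar(9)
bar(9) = foo(8)
foo(8) = bar(7)
bar(7) = foo(6)
foo(6) = bar(5)
bar(5) = foo(4)
foo(4) = bar(3)
bar(3) = foo(2)
foo(2) = bar(1)
bar(1) = foo(0)
foo(0) = 1  (base case)
Result: 1

1


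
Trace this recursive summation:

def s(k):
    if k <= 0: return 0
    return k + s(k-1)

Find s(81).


s(81)
= 81 + 80 + 79 + 78 + 77 + 76 + 75 + 74 + 73 + 72 + 71 + 70 + 69 + 68 + 67 + 66 + 65 + 64 + 63 + 62 + 61 + 60 + 59 + 58 + 57 + 56 + 55 + 54 + 53 + 52 + 51 + 50 + 49 + 48 + 47 + 46 + 45 + 44 + 43 + 42 + 41 + 40 + 39 + 38 + 37 + 36 + 35 + 34 + 33 + 32 + 31 + 30 + 29 + 28 + 27 + 26 + 25 + 24 + 23 + 22 + 21 + 20 + 19 + 18 + 17 + 16 + 15 + 14 + 13 + 12 + 11 + 10 + 9 + 8 + 7 + 6 + 5 + 4 + 3 + 2 + 1 + s(0)
= 81 + 80 + 79 + 78 + 77 + 76 + 75 + 74 + 73 + 72 + 71 + 70 + 69 + 68 + 67 + 66 + 65 + 64 + 63 + 62 + 61 + 60 + 59 + 58 + 57 + 56 + 55 + 54 + 53 + 52 + 51 + 50 + 49 + 48 + 47 + 46 + 45 + 44 + 43 + 42 + 41 + 40 + 39 + 38 + 37 + 36 + 35 + 34 + 33 + 32 + 31 + 30 + 29 + 28 + 27 + 26 + 25 + 24 + 23 + 22 + 21 + 20 + 19 + 18 + 17 + 16 + 15 + 14 + 13 + 12 + 11 + 10 + 9 + 8 + 7 + 6 + 5 + 4 + 3 + 2 + 1 + 0
= 3321

3321


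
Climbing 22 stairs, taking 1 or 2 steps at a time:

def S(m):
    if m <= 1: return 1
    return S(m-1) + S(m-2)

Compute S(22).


Building up from base cases:
S(0) = 1
S(1) = 1
S(2) = S(1) + S(0) = 1 + 1 = 2
S(3) = S(2) + S(1) = 2 + 1 = 3
S(4) = S(3) + S(2) = 3 + 2 = 5
S(5) = S(4) + S(3) = 5 + 3 = 8
S(6) = S(5) + S(4) = 8 + 5 = 13
S(7) = S(6) + S(5) = 13 + 8 = 21
S(8) = S(7) + S(6) = 21 + 13 = 34
S(9) = S(8) + S(7) = 34 + 21 = 55
S(10) = S(9) + S(8) = 55 + 34 = 89
S(11) = S(10) + S(9) = 89 + 55 = 144
S(12) = S(11) + S(10) = 144 + 89 = 233
S(13) = S(12) + S(11) = 233 + 144 = 377
S(14) = S(13) + S(12) = 377 + 233 = 610
S(15) = S(14) + S(13) = 610 + 377 = 987
S(16) = S(15) + S(14) = 987 + 610 = 1597
S(17) = S(16) + S(15) = 1597 + 987 = 2584
S(18) = S(17) + S(16) = 2584 + 1597 = 4181
S(19) = S(18) + S(17) = 4181 + 2584 = 6765
S(20) = S(19) + S(18) = 6765 + 4181 = 10946
S(21) = S(20) + S(19) = 10946 + 6765 = 17711
S(22) = S(21) + S(20) = 17711 + 10946 = 28657

28657


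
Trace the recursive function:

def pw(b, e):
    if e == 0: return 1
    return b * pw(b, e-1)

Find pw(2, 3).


pw(2, 3)
= 2 * pw(2, 2)
= 2 * 2 * pw(2, 1)
= 2 * 2 * 2 * pw(2, 0)
= 2 * 2 * 2 * 1
= 8

8


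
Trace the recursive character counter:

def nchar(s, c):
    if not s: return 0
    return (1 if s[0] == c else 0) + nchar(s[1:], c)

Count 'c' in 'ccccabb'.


s[0]='c' == 'c' -> 1
s[0]='c' == 'c' -> 1
s[0]='c' == 'c' -> 1
s[0]='c' == 'c' -> 1
s[0]='a' != 'c' -> 0
s[0]='b' != 'c' -> 0
s[0]='b' != 'c' -> 0
Sum: 1 + 1 + 1 + 1 + 0 + 0 + 0 = 4

4


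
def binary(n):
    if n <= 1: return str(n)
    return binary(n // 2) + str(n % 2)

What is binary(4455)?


binary(4455) = binary(2227) + '1'
binary(2227) = binary(1113) + '1'
binary(1113) = binary(556) + '1'
binary(556) = binary(278) + '0'
binary(278) = binary(139) + '0'
binary(139) = binary(69) + '1'
binary(69) = binary(34) + '1'
binary(34) = binary(17) + '0'
binary(17) = binary(8) + '1'
binary(8) = binary(4) + '0'
binary(4) = binary(2) + '0'
binary(2) = binary(1) + '0'
binary(1) = '1'  (base case)
Concatenating: '1' + '0' + '0' + '0' + '1' + '0' + '1' + '1' + '0' + '0' + '1' + '1' + '1' = '1000101100111'

1000101100111


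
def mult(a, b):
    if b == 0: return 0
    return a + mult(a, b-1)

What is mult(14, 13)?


mult(14, 13) = 14 + mult(14, 12)
mult(14, 12) = 14 + mult(14, 11)
mult(14, 11) = 14 + mult(14, 10)
mult(14, 10) = 14 + mult(14, 9)
mult(14, 9) = 14 + mult(14, 8)
mult(14, 8) = 14 + mult(14, 7)
mult(14, 7) = 14 + mult(14, 6)
mult(14, 6) = 14 + mult(14, 5)
mult(14, 5) = 14 + mult(14, 4)
mult(14, 4) = 14 + mult(14, 3)
mult(14, 3) = 14 + mult(14, 2)
mult(14, 2) = 14 + mult(14, 1)
mult(14, 1) = 14 + mult(14, 0)
mult(14, 0) = 0  (base case)
Total: 14 + 14 + 14 + 14 + 14 + 14 + 14 + 14 + 14 + 14 + 14 + 14 + 14 + 0 = 182

182


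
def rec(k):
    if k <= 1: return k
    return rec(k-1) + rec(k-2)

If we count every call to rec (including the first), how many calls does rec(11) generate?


Let C(n) = total calls for rec(n)
C(0) = 1, C(1) = 1
C(2) = 1 + C(1) + C(0) = 1 + 1 + 1 = 3
C(3) = 1 + C(2) + C(1) = 1 + 3 + 1 = 5
C(4) = 1 + C(3) + C(2) = 1 + 5 + 3 = 9
C(5) = 1 + C(4) + C(3) = 1 + 9 + 5 = 15
C(6) = 1 + C(5) + C(4) = 1 + 15 + 9 = 25
C(7) = 1 + C(6) + C(5) = 1 + 25 + 15 = 41
C(8) = 1 + C(7) + C(6) = 1 + 41 + 25 = 67
C(9) = 1 + C(8) + C(7) = 1 + 67 + 41 = 109
C(10) = 1 + C(9) + C(8) = 1 + 109 + 67 = 177
C(11) = 1 + C(10) + C(9) = 1 + 177 + 109 = 287

287


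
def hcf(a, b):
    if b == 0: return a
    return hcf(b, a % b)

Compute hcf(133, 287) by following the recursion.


hcf(133, 287) = hcf(287, 133)
hcf(287, 133) = hcf(133, 21)
hcf(133, 21) = hcf(21, 7)
hcf(21, 7) = hcf(7, 0)
hcf(7, 0) = 7  (base case)

7


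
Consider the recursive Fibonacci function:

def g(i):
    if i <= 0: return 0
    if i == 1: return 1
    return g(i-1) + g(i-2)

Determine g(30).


Computing g(30) bottom-up:
g(0) = 0
g(1) = 1
g(2) = g(1) + g(0) = 1 + 0 = 1
g(3) = g(2) + g(1) = 1 + 1 = 2
g(4) = g(3) + g(2) = 2 + 1 = 3
g(5) = g(4) + g(3) = 3 + 2 = 5
g(6) = g(5) + g(4) = 5 + 3 = 8
g(7) = g(6) + g(5) = 8 + 5 = 13
g(8) = g(7) + g(6) = 13 + 8 = 21
g(9) = g(8) + g(7) = 21 + 13 = 34
g(10) = g(9) + g(8) = 34 + 21 = 55
g(11) = g(10) + g(9) = 55 + 34 = 89
g(12) = g(11) + g(10) = 89 + 55 = 144
g(13) = g(12) + g(11) = 144 + 89 = 233
g(14) = g(13) + g(12) = 233 + 144 = 377
g(15) = g(14) + g(13) = 377 + 233 = 610
g(16) = g(15) + g(14) = 610 + 377 = 987
g(17) = g(16) + g(15) = 987 + 610 = 1597
g(18) = g(17) + g(16) = 1597 + 987 = 2584
g(19) = g(18) + g(17) = 2584 + 1597 = 4181
g(20) = g(19) + g(18) = 4181 + 2584 = 6765
g(21) = g(20) + g(19) = 6765 + 4181 = 10946
g(22) = g(21) + g(20) = 10946 + 6765 = 17711
g(23) = g(22) + g(21) = 17711 + 10946 = 28657
g(24) = g(23) + g(22) = 28657 + 17711 = 46368
g(25) = g(24) + g(23) = 46368 + 28657 = 75025
g(26) = g(25) + g(24) = 75025 + 46368 = 121393
g(27) = g(26) + g(25) = 121393 + 75025 = 196418
g(28) = g(27) + g(26) = 196418 + 121393 = 317811
g(29) = g(28) + g(27) = 317811 + 196418 = 514229
g(30) = g(29) + g(28) = 514229 + 317811 = 832040

832040


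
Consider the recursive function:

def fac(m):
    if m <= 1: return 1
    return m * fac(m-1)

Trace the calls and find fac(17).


fac(17)
= 17 * fac(16)
= 17 * 16 * fac(15)
= 17 * 16 * 15 * fac(14)
= 17 * 16 * 15 * 14 * fac(13)
= 17 * 16 * 15 * 14 * 13 * fac(12)
= 17 * 16 * 15 * 14 * 13 * 12 * fac(11)
= 17 * 16 * 15 * 14 * 13 * 12 * 11 * fac(10)
= 17 * 16 * 15 * 14 * 13 * 12 * 11 * 10 * fac(9)
= 17 * 16 * 15 * 14 * 13 * 12 * 11 * 10 * 9 * fac(8)
= 17 * 16 * 15 * 14 * 13 * 12 * 11 * 10 * 9 * 8 * fac(7)
= 17 * 16 * 15 * 14 * 13 * 12 * 11 * 10 * 9 * 8 * 7 * fac(6)
= 17 * 16 * 15 * 14 * 13 * 12 * 11 * 10 * 9 * 8 * 7 * 6 * fac(5)
= 17 * 16 * 15 * 14 * 13 * 12 * 11 * 10 * 9 * 8 * 7 * 6 * 5 * fac(4)
= 17 * 16 * 15 * 14 * 13 * 12 * 11 * 10 * 9 * 8 * 7 * 6 * 5 * 4 * fac(3)
= 17 * 16 * 15 * 14 * 13 * 12 * 11 * 10 * 9 * 8 * 7 * 6 * 5 * 4 * 3 * fac(2)
= 17 * 16 * 15 * 14 * 13 * 12 * 11 * 10 * 9 * 8 * 7 * 6 * 5 * 4 * 3 * 2 * fac(1)
= 17 * 16 * 15 * 14 * 13 * 12 * 11 * 10 * 9 * 8 * 7 * 6 * 5 * 4 * 3 * 2 * 1
= 355687428096000

355687428096000


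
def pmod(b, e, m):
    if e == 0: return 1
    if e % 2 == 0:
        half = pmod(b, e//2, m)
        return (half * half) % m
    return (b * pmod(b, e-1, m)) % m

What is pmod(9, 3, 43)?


pmod(9, 3, 43): e is odd, compute pmod(9, 2, 43)
  pmod(9, 2, 43): e is even, compute pmod(9, 1, 43)
    pmod(9, 1, 43): e is odd, compute pmod(9, 0, 43)
      pmod(9, 0, 43) = 1
    (9 * 1) % 43 = 9
  half=9, (9*9) % 43 = 38
(9 * 38) % 43 = 41

41


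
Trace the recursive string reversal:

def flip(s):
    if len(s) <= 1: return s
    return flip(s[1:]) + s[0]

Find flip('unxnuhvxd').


flip('unxnuhvxd') = flip('nxnuhvxd') + 'u'
flip('nxnuhvxd') = flip('xnuhvxd') + 'n'
flip('xnuhvxd') = flip('nuhvxd') + 'x'
flip('nuhvxd') = flip('uhvxd') + 'n'
flip('uhvxd') = flip('hvxd') + 'u'
flip('hvxd') = flip('vxd') + 'h'
flip('vxd') = flip('xd') + 'v'
flip('xd') = flip('d') + 'x'
flip('d') = 'd'  (base case)
Concatenating: 'd' + 'x' + 'v' + 'h' + 'u' + 'n' + 'x' + 'n' + 'u' = 'dxvhunxnu'

dxvhunxnu


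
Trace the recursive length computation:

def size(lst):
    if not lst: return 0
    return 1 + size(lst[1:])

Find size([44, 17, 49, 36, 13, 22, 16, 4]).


size([44, 17, 49, 36, 13, 22, 16, 4]) = 1 + size([17, 49, 36, 13, 22, 16, 4])
size([17, 49, 36, 13, 22, 16, 4]) = 1 + size([49, 36, 13, 22, 16, 4])
size([49, 36, 13, 22, 16, 4]) = 1 + size([36, 13, 22, 16, 4])
size([36, 13, 22, 16, 4]) = 1 + size([13, 22, 16, 4])
size([13, 22, 16, 4]) = 1 + size([22, 16, 4])
size([22, 16, 4]) = 1 + size([16, 4])
size([16, 4]) = 1 + size([4])
size([4]) = 1 + size([])
size([]) = 0  (base case)
Unwinding: 1 + 1 + 1 + 1 + 1 + 1 + 1 + 1 + 0 = 8

8


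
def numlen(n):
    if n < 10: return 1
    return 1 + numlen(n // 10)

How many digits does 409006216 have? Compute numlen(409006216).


numlen(409006216) = 1 + numlen(40900621)
numlen(40900621) = 1 + numlen(4090062)
numlen(4090062) = 1 + numlen(409006)
numlen(409006) = 1 + numlen(40900)
numlen(40900) = 1 + numlen(4090)
numlen(4090) = 1 + numlen(409)
numlen(409) = 1 + numlen(40)
numlen(40) = 1 + numlen(4)
numlen(4) = 1  (base case: 4 < 10)
Unwinding: 1 + 1 + 1 + 1 + 1 + 1 + 1 + 1 + 1 = 9

9


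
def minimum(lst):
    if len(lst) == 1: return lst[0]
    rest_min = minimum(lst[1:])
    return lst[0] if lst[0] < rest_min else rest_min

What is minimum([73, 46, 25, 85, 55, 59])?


minimum([73, 46, 25, 85, 55, 59]): compare 73 with minimum([46, 25, 85, 55, 59])
minimum([46, 25, 85, 55, 59]): compare 46 with minimum([25, 85, 55, 59])
minimum([25, 85, 55, 59]): compare 25 with minimum([85, 55, 59])
minimum([85, 55, 59]): compare 85 with minimum([55, 59])
minimum([55, 59]): compare 55 with minimum([59])
minimum([59]) = 59  (base case)
Compare 55 with 59 -> 55
Compare 85 with 55 -> 55
Compare 25 with 55 -> 25
Compare 46 with 25 -> 25
Compare 73 with 25 -> 25

25


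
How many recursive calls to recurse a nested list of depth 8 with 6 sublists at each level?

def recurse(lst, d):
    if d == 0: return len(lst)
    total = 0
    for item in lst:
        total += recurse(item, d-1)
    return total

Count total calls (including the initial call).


At depth 0 (root): 1 call
At depth 1: each of 1 parents calls recurse on 6 children = 6 calls
At depth 2: each of 6 parents calls recurse on 6 children = 36 calls
At depth 3: each of 36 parents calls recurse on 6 children = 216 calls
At depth 4: each of 216 parents calls recurse on 6 children = 1296 calls
At depth 5: each of 1296 parents calls recurse on 6 children = 7776 calls
At depth 6: each of 7776 parents calls recurse on 6 children = 46656 calls
At depth 7: each of 46656 parents calls recurse on 6 children = 279936 calls
At depth 8: each of 279936 parents calls recurse on 6 children = 1679616 calls
Total: 1 + 6 + 36 + 216 + 1296 + 7776 + 46656 + 279936 + 1679616 = 2015539

2015539


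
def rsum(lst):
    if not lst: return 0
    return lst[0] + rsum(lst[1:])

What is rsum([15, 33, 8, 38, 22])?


rsum([15, 33, 8, 38, 22]) = 15 + rsum([33, 8, 38, 22])
rsum([33, 8, 38, 22]) = 33 + rsum([8, 38, 22])
rsum([8, 38, 22]) = 8 + rsum([38, 22])
rsum([38, 22]) = 38 + rsum([22])
rsum([22]) = 22 + rsum([])
rsum([]) = 0  (base case)
Total: 15 + 33 + 8 + 38 + 22 + 0 = 116

116


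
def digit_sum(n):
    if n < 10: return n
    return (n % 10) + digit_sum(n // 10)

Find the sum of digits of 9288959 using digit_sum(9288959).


digit_sum(9288959) = 9 + digit_sum(928895)
digit_sum(928895) = 5 + digit_sum(92889)
digit_sum(92889) = 9 + digit_sum(9288)
digit_sum(9288) = 8 + digit_sum(928)
digit_sum(928) = 8 + digit_sum(92)
digit_sum(92) = 2 + digit_sum(9)
digit_sum(9) = 9  (base case)
Total: 9 + 5 + 9 + 8 + 8 + 2 + 9 = 50

50


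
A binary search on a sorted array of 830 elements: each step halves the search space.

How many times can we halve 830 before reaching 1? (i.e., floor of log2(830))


830 / 2 = 415
415 / 2 = 207
207 / 2 = 103
103 / 2 = 51
51 / 2 = 25
25 / 2 = 12
12 / 2 = 6
6 / 2 = 3
3 / 2 = 1
Reached 1 after 9 halvings

9


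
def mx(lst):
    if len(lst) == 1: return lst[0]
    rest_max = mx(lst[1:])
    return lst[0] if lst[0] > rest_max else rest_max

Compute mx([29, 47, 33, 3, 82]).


mx([29, 47, 33, 3, 82]): compare 29 with mx([47, 33, 3, 82])
mx([47, 33, 3, 82]): compare 47 with mx([33, 3, 82])
mx([33, 3, 82]): compare 33 with mx([3, 82])
mx([3, 82]): compare 3 with mx([82])
mx([82]) = 82  (base case)
Compare 3 with 82 -> 82
Compare 33 with 82 -> 82
Compare 47 with 82 -> 82
Compare 29 with 82 -> 82

82


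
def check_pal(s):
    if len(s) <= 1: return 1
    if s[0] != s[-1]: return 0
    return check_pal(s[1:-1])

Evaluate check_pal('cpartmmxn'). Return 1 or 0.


check_pal('cpartmmxn'): s[0]='c' != s[-1]='n' -> return 0
Result: 0 (not a palindrome)

0


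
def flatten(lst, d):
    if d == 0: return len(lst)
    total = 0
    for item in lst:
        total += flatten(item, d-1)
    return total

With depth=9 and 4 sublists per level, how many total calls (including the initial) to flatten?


At depth 0 (root): 1 call
At depth 1: each of 1 parents calls flatten on 4 children = 4 calls
At depth 2: each of 4 parents calls flatten on 4 children = 16 calls
At depth 3: each of 16 parents calls flatten on 4 children = 64 calls
At depth 4: each of 64 parents calls flatten on 4 children = 256 calls
At depth 5: each of 256 parents calls flatten on 4 children = 1024 calls
At depth 6: each of 1024 parents calls flatten on 4 children = 4096 calls
At depth 7: each of 4096 parents calls flatten on 4 children = 16384 calls
At depth 8: each of 16384 parents calls flatten on 4 children = 65536 calls
At depth 9: each of 65536 parents calls flatten on 4 children = 262144 calls
Total: 1 + 4 + 16 + 64 + 256 + 1024 + 4096 + 16384 + 65536 + 262144 = 349525

349525


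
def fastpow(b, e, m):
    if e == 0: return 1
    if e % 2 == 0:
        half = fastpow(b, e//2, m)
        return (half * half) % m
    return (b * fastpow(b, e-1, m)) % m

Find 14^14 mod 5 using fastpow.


fastpow(14, 14, 5): e is even, compute fastpow(14, 7, 5)
  fastpow(14, 7, 5): e is odd, compute fastpow(14, 6, 5)
    fastpow(14, 6, 5): e is even, compute fastpow(14, 3, 5)
      fastpow(14, 3, 5): e is odd, compute fastpow(14, 2, 5)
        fastpow(14, 2, 5): e is even, compute fastpow(14, 1, 5)
          fastpow(14, 1, 5): e is odd, compute fastpow(14, 0, 5)
          fastpow(14, 0, 5) = 1
          (14 * 1) % 5 = 4
        half=4, (4*4) % 5 = 1
      (14 * 1) % 5 = 4
    half=4, (4*4) % 5 = 1
  (14 * 1) % 5 = 4
half=4, (4*4) % 5 = 1

1


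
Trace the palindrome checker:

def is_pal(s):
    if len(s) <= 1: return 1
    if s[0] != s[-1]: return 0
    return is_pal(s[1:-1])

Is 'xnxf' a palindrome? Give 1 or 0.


is_pal('xnxf'): s[0]='x' != s[-1]='f' -> return 0
Result: 0 (not a palindrome)

0


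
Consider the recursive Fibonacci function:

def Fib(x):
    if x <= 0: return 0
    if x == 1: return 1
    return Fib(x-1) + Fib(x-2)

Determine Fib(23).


Computing Fib(23) bottom-up:
Fib(0) = 0
Fib(1) = 1
Fib(2) = Fib(1) + Fib(0) = 1 + 0 = 1
Fib(3) = Fib(2) + Fib(1) = 1 + 1 = 2
Fib(4) = Fib(3) + Fib(2) = 2 + 1 = 3
Fib(5) = Fib(4) + Fib(3) = 3 + 2 = 5
Fib(6) = Fib(5) + Fib(4) = 5 + 3 = 8
Fib(7) = Fib(6) + Fib(5) = 8 + 5 = 13
Fib(8) = Fib(7) + Fib(6) = 13 + 8 = 21
Fib(9) = Fib(8) + Fib(7) = 21 + 13 = 34
Fib(10) = Fib(9) + Fib(8) = 34 + 21 = 55
Fib(11) = Fib(10) + Fib(9) = 55 + 34 = 89
Fib(12) = Fib(11) + Fib(10) = 89 + 55 = 144
Fib(13) = Fib(12) + Fib(11) = 144 + 89 = 233
Fib(14) = Fib(13) + Fib(12) = 233 + 144 = 377
Fib(15) = Fib(14) + Fib(13) = 377 + 233 = 610
Fib(16) = Fib(15) + Fib(14) = 610 + 377 = 987
Fib(17) = Fib(16) + Fib(15) = 987 + 610 = 1597
Fib(18) = Fib(17) + Fib(16) = 1597 + 987 = 2584
Fib(19) = Fib(18) + Fib(17) = 2584 + 1597 = 4181
Fib(20) = Fib(19) + Fib(18) = 4181 + 2584 = 6765
Fib(21) = Fib(20) + Fib(19) = 6765 + 4181 = 10946
Fib(22) = Fib(21) + Fib(20) = 10946 + 6765 = 17711
Fib(23) = Fib(22) + Fib(21) = 17711 + 10946 = 28657

28657
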